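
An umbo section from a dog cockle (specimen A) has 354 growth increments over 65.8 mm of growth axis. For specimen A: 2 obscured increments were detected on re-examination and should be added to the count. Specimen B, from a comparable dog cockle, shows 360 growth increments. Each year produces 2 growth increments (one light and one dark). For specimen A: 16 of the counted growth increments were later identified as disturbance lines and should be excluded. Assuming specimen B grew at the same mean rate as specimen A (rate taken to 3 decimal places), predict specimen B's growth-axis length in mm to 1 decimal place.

69.7 mm

Specimen A: true growth increment count = 354 − 16 + 2 = 340.
Specimen A: with 2 growth increments per year, 340 / 2 = 170 years.
A: Extension rate ≈ 65.8 / 170 = 0.387 mm/year.
Specimen B: dividing by 2 growth increments per year: 360 / 2 = 180 years. For B, 0.387 mm/year × 180 years = 69.7 mm.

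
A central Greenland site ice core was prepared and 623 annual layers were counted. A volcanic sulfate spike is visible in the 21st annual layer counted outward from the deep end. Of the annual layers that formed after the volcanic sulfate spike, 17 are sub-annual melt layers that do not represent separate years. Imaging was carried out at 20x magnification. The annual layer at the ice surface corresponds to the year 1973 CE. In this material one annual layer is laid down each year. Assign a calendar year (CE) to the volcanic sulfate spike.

The volcanic sulfate spike sits at annual layer 21 from the deep end, so 623 − 21 = 602 annual layers formed after it.
Excluding 17 false annual layers: 602 − 17 = 585.
1973 − 585 = 1388 CE.

1388 CE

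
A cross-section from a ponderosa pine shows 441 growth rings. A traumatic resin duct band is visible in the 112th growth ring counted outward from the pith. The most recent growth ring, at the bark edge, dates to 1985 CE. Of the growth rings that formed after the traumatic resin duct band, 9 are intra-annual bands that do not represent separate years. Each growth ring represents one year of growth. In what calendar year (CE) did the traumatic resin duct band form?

1665 CE

441 − 112 = 329 growth rings lie beyond the traumatic resin duct band toward the bark edge.
Removing the 9 false growth rings leaves 329 − 9 = 320 true growth rings beyond the traumatic resin duct band.
1985 − 320 = 1665 CE.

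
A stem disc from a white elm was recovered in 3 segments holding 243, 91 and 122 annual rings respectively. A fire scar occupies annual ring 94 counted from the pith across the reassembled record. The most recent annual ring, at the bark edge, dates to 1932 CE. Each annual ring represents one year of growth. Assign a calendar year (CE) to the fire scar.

Total annual rings = 243 + 91 + 122 = 456.
Between annual ring 94 and the bark edge there are 456 − 94 = 362 annual rings.
Counting back 362 years from 1932 CE places the fire scar in 1932 − 362 = 1570 CE.

1570 CE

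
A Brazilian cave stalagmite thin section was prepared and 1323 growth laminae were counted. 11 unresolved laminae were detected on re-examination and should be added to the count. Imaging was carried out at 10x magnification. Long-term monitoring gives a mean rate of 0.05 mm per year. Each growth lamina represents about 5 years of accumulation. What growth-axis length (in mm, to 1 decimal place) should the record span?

333.5 mm

Adjusted count: 1323 + 11 = 1334 growth laminae.
1334 growth laminae at 5 years each span 1334 × 5 = 6670 years.
6670 years at 0.05 mm/year gives 0.05 × 6670 = 333.5 mm.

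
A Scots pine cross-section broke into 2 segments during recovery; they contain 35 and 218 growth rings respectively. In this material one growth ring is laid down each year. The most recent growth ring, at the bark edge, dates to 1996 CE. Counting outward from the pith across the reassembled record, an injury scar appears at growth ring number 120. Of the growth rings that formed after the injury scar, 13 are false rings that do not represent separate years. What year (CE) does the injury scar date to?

Total growth rings = 35 + 218 = 253.
253 − 120 = 133 growth rings lie beyond the injury scar toward the bark edge.
Excluding 13 false growth rings: 133 − 13 = 120.
1996 − 120 = 1876 CE.

1876 CE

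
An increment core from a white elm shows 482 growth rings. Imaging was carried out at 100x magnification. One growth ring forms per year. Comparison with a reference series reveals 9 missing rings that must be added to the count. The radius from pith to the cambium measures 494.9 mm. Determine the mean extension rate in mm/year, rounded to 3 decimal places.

1.008 mm/year

True growth ring count = 482 + 9 = 491.
494.9 mm over 491 years gives 494.9 / 491 ≈ 1.008 mm/year.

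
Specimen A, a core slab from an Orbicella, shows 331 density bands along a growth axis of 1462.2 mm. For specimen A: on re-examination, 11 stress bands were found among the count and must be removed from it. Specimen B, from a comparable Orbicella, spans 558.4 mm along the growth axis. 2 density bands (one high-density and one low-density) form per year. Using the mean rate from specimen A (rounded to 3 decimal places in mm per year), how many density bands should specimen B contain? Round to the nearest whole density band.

122 density bands

Specimen A: true density band count = 331 − 11 = 320.
Specimen A: with 2 density bands per year, 320 / 2 = 160 years.
A: 1462.2 mm over 160 years gives 1462.2 / 160 ≈ 9.139 mm/year.
Specimen B: 558.4 mm / 9.139 mm per year = 61.10 years; at 2 density bands per year that is 61.10 × 2 ≈ 122 density bands.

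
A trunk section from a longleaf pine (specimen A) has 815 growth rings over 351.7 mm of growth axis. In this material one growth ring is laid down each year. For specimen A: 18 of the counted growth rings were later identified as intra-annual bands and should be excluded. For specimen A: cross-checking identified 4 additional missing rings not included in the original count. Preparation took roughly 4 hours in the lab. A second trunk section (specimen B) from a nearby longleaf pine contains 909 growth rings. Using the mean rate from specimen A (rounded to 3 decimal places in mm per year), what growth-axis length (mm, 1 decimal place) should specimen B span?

399.1 mm

Specimen A: after corrections the count is 815 − 18 + 4 = 801 growth rings.
A: Extension rate ≈ 351.7 / 801 = 0.439 mm per year.
For B, 0.439 mm/year × 909 years = 399.1 mm.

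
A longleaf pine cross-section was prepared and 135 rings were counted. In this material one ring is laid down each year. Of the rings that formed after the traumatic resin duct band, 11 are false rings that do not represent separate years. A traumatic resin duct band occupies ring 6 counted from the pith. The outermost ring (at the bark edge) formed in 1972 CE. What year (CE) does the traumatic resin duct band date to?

The traumatic resin duct band sits at ring 6 from the pith, so 135 − 6 = 129 rings formed after it.
129 − 11 false = 118 true rings after the traumatic resin duct band.
Counting back 118 years from 1972 CE places the traumatic resin duct band in 1972 − 118 = 1854 CE.

1854 CE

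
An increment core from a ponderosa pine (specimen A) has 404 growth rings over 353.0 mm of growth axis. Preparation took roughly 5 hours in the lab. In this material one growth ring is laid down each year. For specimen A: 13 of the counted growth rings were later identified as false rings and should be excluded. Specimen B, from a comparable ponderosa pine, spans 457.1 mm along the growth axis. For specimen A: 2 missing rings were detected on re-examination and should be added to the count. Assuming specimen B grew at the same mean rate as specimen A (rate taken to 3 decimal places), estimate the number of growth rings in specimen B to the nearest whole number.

Specimen A: true growth ring count = 404 − 13 + 2 = 393.
A: 353.0 mm over 393 years gives 353.0 / 393 ≈ 0.898 mm per year.
B spans 457.1 / 0.898 = 509.02 years ≈ 509 growth rings.

509 growth rings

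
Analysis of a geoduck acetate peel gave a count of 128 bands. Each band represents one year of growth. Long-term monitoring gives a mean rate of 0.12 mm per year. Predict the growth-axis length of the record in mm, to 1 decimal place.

128 years of growth are recorded.
128 years at 0.12 mm/year gives 0.12 × 128 = 15.4 mm.

15.4 mm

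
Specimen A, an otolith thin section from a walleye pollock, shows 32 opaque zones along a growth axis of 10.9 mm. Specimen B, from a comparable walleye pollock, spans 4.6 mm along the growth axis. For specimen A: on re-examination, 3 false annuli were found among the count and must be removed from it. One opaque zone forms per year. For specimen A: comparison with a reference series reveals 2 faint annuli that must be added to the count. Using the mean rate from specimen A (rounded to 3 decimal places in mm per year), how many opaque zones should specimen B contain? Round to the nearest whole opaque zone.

Specimen A: after corrections the count is 32 − 3 + 2 = 31 opaque zones.
A: 10.9 mm over 31 years gives 10.9 / 31 ≈ 0.352 mm per year.
Specimen B: 4.6 mm / 0.352 mm per year = 13.07 years ≈ 13 opaque zones.

13 opaque zones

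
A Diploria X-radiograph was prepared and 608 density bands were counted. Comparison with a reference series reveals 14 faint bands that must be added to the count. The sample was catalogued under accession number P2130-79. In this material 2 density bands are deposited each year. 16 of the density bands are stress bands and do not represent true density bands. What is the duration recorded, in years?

True density band count = 608 − 16 + 14 = 606.
With 2 density bands per year, 606 / 2 = 303 years.

303 yr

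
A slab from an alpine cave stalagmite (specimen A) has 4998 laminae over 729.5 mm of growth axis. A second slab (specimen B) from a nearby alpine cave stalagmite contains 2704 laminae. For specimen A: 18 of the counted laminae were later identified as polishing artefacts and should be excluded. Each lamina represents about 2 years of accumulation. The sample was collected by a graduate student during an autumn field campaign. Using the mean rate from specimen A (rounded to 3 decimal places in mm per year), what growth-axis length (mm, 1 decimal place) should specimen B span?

Specimen A: true lamina count = 4998 − 18 = 4980.
Specimen A: at 2 years per lamina, 4980 × 2 = 9960 years.
A: Extension rate ≈ 729.5 / 9960 = 0.073 mm/year.
Specimen B: 2704 laminae at 2 years each span 2704 × 2 = 5408 years. B's length ≈ 0.073 × 5408 = 394.8 mm.

394.8 mm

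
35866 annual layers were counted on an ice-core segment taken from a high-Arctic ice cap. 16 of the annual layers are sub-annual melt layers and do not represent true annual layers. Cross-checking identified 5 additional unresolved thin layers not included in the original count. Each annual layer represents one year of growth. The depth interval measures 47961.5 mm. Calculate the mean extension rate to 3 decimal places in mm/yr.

True annual layer count = 35866 − 16 + 5 = 35855.
Mean rate = 47961.5 mm / 35855 years ≈ 1.338 mm/yr.

1.338 mm/yr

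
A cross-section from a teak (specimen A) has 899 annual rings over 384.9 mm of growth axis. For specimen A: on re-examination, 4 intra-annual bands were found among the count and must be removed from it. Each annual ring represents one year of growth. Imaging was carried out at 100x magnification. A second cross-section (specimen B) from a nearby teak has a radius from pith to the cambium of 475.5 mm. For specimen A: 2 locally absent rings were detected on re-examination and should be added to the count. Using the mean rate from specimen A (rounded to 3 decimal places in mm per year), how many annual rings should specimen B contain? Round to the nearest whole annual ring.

1108 annual rings

Specimen A: adjusted count: 899 − 4 + 2 = 897 annual rings.
A: 384.9 mm over 897 years gives 384.9 / 897 ≈ 0.429 mm per year.
Specimen B: 475.5 mm / 0.429 mm per year = 1108.39 years ≈ 1108 annual rings.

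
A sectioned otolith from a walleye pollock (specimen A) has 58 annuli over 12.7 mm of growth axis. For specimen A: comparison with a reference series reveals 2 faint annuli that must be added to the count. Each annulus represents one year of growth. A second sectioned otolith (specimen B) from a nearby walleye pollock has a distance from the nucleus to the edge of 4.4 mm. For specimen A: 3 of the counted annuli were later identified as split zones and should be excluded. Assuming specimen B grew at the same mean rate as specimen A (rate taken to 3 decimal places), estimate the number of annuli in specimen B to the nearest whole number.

Specimen A: true annulus count = 58 − 3 + 2 = 57.
A: 12.7 mm over 57 years gives 12.7 / 57 ≈ 0.223 mm/year.
For B, 4.4 / 0.223 = 19.73 years ≈ 20 annuli.

20 annuli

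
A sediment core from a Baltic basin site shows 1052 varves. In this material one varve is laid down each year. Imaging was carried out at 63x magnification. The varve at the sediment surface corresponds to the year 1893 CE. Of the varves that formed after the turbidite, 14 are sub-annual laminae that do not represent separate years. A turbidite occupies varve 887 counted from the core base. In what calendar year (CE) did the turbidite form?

Between varve 887 and the sediment surface there are 1052 − 887 = 165 varves.
Excluding 14 false varves: 165 − 14 = 151.
Counting back 151 years from 1893 CE places the turbidite in 1893 − 151 = 1742 CE.

1742 CE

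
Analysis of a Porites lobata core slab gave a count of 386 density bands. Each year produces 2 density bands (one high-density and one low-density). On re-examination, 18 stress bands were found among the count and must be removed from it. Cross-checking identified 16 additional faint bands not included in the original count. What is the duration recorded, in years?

192 years

After corrections the count is 386 − 18 + 16 = 384 density bands.
384 density bands at 2 per year is 384 / 2 = 192 years.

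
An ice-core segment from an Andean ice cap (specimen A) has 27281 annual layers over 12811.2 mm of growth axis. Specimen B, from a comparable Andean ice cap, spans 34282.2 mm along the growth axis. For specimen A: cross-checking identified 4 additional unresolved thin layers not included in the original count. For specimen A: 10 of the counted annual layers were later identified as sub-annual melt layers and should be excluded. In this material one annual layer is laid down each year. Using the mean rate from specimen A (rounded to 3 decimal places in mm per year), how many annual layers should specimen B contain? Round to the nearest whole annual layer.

72941 annual layers

Specimen A: true annual layer count = 27281 − 10 + 4 = 27275.
A: 12811.2 mm over 27275 years gives 12811.2 / 27275 ≈ 0.470 mm per year.
B spans 34282.2 / 0.470 = 72940.85 years ≈ 72941 annual layers.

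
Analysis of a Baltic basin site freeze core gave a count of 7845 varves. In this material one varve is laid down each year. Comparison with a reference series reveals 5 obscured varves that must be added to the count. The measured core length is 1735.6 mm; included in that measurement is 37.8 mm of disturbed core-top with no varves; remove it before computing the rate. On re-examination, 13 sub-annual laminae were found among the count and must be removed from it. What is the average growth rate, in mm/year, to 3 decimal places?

After corrections the count is 7845 − 13 + 5 = 7837 varves.
Removing the 37.8 mm offcut leaves 1735.6 − 37.8 = 1697.8 mm.
Extension rate ≈ 1697.8 / 7837 = 0.217 mm/year.

0.217 mm/year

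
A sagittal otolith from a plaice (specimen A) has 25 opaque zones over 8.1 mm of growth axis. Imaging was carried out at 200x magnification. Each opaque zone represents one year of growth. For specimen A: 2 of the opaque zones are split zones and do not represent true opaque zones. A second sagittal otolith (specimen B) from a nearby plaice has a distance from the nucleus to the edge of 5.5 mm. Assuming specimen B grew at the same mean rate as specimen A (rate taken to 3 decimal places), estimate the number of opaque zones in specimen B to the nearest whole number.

16 opaque zones

Specimen A: correcting the raw count gives 25 − 2 = 23 true opaque zones.
A: Mean rate = 8.1 mm / 23 years ≈ 0.352 mm/yr.
For B, 5.5 / 0.352 = 15.63 years ≈ 16 opaque zones.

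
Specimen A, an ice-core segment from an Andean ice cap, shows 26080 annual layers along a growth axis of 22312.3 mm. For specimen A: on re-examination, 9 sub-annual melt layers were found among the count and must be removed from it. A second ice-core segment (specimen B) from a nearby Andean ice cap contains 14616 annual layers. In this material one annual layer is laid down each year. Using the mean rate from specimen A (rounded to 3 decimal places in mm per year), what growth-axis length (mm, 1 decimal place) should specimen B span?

Specimen A: after corrections the count is 26080 − 9 = 26071 annual layers.
A: Extension rate ≈ 22312.3 / 26071 = 0.856 mm per year.
For B, 0.856 mm/year × 14616 years = 12511.3 mm.

12511.3 mm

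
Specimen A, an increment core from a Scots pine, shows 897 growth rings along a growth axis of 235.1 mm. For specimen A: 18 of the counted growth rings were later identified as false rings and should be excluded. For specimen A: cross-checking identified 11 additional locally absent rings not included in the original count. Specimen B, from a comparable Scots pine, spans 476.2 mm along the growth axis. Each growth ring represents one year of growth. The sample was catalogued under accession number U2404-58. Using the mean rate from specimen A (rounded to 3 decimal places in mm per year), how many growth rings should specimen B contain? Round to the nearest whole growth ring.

Specimen A: correcting the raw count gives 897 − 18 + 11 = 890 true growth rings.
A: 235.1 mm over 890 years gives 235.1 / 890 ≈ 0.264 mm/year.
For B, 476.2 / 0.264 = 1803.79 years ≈ 1804 growth rings.

1804 growth rings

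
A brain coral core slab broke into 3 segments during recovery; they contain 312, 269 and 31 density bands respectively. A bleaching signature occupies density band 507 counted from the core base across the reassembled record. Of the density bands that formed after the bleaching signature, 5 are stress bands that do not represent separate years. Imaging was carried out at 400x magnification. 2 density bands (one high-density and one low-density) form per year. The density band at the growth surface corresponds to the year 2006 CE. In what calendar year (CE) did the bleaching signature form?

Total density bands = 312 + 269 + 31 = 612.
The bleaching signature sits at density band 507 from the core base, so 612 − 507 = 105 density bands formed after it.
Excluding 5 false density bands: 105 − 5 = 100.
With 2 density bands per year, 100 / 2 = 50 years.
2006 − 50 = 1956 CE.

1956 CE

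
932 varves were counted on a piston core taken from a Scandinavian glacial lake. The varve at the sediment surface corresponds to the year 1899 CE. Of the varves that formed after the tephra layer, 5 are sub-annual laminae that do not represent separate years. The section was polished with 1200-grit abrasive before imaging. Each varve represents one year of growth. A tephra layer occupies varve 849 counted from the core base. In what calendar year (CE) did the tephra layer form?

1821 CE

Between varve 849 and the sediment surface there are 932 − 849 = 83 varves.
83 − 5 false = 78 true varves after the tephra layer.
The varve at the sediment surface is 1899 CE, so the tephra layer dates to 1899 − 78 = 1821 CE.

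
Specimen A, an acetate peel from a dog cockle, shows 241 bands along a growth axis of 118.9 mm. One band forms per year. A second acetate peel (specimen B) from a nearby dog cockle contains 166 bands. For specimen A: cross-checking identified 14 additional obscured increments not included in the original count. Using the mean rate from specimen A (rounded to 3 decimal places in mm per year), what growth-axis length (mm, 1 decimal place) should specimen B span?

77.4 mm

Specimen A: adjusted count: 241 + 14 = 255 bands.
A: Mean rate = 118.9 mm / 255 years ≈ 0.466 mm per year.
Length of B = 0.466 × 166 = 77.4 mm.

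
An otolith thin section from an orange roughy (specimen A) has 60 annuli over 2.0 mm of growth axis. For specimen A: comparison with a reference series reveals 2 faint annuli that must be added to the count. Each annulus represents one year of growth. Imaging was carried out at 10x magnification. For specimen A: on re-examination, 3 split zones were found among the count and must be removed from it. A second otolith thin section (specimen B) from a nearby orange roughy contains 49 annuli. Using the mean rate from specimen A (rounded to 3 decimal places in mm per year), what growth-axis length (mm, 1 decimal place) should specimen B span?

Specimen A: correcting the raw count gives 60 − 3 + 2 = 59 true annuli.
A: Mean rate = 2.0 mm / 59 years ≈ 0.034 mm per year.
Length of B = 0.034 × 49 = 1.7 mm.

1.7 mm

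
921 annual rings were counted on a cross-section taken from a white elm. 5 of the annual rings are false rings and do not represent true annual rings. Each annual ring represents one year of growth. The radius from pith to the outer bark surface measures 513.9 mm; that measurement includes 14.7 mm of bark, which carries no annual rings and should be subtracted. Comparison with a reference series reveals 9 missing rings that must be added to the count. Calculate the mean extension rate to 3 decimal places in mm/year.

0.540 mm/year

Correcting the raw count gives 921 − 5 + 9 = 925 true annual rings.
The growth record spans 513.9 − 14.7 = 499.2 mm.
499.2 mm over 925 years gives 499.2 / 925 ≈ 0.540 mm/year.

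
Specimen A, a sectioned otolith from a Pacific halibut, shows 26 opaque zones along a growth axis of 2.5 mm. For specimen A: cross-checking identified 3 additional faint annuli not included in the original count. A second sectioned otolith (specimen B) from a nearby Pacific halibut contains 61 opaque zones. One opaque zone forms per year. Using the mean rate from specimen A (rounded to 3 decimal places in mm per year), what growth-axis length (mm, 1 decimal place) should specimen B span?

5.2 mm

Specimen A: correcting the raw count gives 26 + 3 = 29 true opaque zones.
A: Mean rate = 2.5 mm / 29 years ≈ 0.086 mm per year.
Length of B = 0.086 × 61 = 5.2 mm.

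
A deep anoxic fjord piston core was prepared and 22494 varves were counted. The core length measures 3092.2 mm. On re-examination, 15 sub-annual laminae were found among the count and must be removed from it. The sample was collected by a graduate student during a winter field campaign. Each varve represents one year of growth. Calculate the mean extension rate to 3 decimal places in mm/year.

After corrections the count is 22494 − 15 = 22479 varves.
Mean rate = 3092.2 mm / 22479 years ≈ 0.138 mm/year.

0.138 mm/year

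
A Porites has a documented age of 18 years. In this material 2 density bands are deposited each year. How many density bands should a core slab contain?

36 density bands

Expected density bands: 18 × 2 = 36.
So 36 density bands should be present.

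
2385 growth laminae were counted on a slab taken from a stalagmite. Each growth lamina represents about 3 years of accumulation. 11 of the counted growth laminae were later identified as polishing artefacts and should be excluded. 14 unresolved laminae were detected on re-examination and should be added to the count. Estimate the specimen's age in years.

After corrections the count is 2385 − 11 + 14 = 2388 growth laminae.
Multiplying by 3 years per growth lamina: 2388 × 3 = 7164 years.

7164 yr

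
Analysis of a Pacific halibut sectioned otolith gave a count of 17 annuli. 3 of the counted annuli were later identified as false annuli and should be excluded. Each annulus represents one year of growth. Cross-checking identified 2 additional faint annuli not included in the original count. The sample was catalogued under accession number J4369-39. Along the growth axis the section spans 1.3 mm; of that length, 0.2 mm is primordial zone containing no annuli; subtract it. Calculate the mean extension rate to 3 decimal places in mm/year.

Correcting the raw count gives 17 − 3 + 2 = 16 true annuli.
Net length = 1.3 − 0.2 = 1.1 mm.
Extension rate ≈ 1.1 / 16 = 0.069 mm/year.

0.069 mm/year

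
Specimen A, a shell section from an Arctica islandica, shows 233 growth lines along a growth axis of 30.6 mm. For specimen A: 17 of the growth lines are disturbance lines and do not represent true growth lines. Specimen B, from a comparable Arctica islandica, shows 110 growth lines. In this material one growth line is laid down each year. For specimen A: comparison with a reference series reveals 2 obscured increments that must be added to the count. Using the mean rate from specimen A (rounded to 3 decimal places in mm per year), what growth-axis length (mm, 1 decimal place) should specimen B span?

15.4 mm

Specimen A: after corrections the count is 233 − 17 + 2 = 218 growth lines.
A: Extension rate ≈ 30.6 / 218 = 0.140 mm per year.
B's length ≈ 0.140 × 110 = 15.4 mm.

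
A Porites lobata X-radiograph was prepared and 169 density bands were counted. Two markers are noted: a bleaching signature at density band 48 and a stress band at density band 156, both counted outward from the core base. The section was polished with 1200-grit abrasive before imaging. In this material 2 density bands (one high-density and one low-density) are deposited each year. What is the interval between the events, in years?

The two markers are separated by 156 − 48 = 108 density bands.
Dividing by 2 density bands per year: 108 / 2 = 54 years.

54 yr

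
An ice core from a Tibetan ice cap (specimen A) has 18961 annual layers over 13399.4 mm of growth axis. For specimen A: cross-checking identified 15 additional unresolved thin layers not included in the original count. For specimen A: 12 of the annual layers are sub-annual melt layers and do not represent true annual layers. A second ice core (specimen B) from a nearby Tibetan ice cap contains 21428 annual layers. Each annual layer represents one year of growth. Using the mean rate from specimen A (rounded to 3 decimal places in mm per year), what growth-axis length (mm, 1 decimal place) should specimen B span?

15149.6 mm

Specimen A: adjusted count: 18961 − 12 + 15 = 18964 annual layers.
A: Extension rate ≈ 13399.4 / 18964 = 0.707 mm per year.
B's length ≈ 0.707 × 21428 = 15149.6 mm.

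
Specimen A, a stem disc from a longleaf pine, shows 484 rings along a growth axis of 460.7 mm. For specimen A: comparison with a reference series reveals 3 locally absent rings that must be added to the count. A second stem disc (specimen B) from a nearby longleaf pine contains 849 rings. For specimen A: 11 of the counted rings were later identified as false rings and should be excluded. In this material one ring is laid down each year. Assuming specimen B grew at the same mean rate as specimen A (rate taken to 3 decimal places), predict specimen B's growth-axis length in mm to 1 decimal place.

821.8 mm

Specimen A: adjusted count: 484 − 11 + 3 = 476 rings.
A: 460.7 mm over 476 years gives 460.7 / 476 ≈ 0.968 mm/year.
For B, 0.968 mm/year × 849 years = 821.8 mm.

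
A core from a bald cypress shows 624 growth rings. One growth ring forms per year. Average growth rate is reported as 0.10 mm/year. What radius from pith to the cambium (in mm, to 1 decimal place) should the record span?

62.4 mm

624 years of growth are recorded.
624 years at 0.10 mm/year gives 0.10 × 624 = 62.4 mm.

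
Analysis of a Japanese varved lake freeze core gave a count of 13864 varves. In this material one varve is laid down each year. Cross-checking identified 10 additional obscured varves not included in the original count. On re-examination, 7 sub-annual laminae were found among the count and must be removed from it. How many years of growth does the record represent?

After corrections the count is 13864 − 7 + 10 = 13867 varves.
With a one-to-one varve periodicity this is 13867 years.

13867 yr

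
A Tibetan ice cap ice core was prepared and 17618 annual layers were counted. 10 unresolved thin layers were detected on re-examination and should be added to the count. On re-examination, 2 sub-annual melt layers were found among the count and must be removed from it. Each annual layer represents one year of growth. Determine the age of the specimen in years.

True annual layer count = 17618 − 2 + 10 = 17626.
With a one-to-one annual layer periodicity this is 17626 years.

17626 years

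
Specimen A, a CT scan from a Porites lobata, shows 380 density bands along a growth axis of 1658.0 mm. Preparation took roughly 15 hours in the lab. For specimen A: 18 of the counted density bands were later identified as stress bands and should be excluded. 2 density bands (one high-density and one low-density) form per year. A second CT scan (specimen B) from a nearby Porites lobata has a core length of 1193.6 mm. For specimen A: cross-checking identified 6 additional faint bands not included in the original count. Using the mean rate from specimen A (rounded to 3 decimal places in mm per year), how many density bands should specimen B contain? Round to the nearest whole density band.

Specimen A: true density band count = 380 − 18 + 6 = 368.
Specimen A: with 2 density bands per year, 368 / 2 = 184 years.
A: 1658.0 mm over 184 years gives 1658.0 / 184 ≈ 9.011 mm/year.
Specimen B: 1193.6 mm / 9.011 mm per year = 132.46 years; at 2 density bands per year that is 132.46 × 2 ≈ 265 density bands.

265 density bands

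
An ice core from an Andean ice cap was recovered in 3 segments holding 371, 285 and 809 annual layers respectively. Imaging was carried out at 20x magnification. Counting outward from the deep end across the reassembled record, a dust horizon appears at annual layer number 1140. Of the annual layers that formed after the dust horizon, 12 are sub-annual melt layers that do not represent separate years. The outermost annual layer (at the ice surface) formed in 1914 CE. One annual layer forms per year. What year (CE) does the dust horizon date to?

Total annual layers = 371 + 285 + 809 = 1465.
Between annual layer 1140 and the ice surface there are 1465 − 1140 = 325 annual layers.
Removing the 12 false annual layers leaves 325 − 12 = 313 true annual layers beyond the dust horizon.
The annual layer at the ice surface is 1914 CE, so the dust horizon dates to 1914 − 313 = 1601 CE.

1601 CE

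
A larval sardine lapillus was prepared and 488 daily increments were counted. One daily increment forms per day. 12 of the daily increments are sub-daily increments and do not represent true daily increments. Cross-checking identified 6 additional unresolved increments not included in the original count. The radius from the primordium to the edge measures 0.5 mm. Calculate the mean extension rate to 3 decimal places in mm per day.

True daily increment count = 488 − 12 + 6 = 482.
Extension rate ≈ 0.5 / 482 = 0.001 mm per day.

0.001 mm per day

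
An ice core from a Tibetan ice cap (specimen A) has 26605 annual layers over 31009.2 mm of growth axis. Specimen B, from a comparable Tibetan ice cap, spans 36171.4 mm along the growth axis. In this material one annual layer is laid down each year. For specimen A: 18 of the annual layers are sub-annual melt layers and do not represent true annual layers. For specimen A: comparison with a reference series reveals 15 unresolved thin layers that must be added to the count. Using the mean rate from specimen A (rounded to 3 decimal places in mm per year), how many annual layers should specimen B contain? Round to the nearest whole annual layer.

Specimen A: correcting the raw count gives 26605 − 18 + 15 = 26602 true annual layers.
A: Extension rate ≈ 31009.2 / 26602 = 1.166 mm/yr.
Specimen B: 36171.4 mm / 1.166 mm per year = 31021.78 years ≈ 31022 annual layers.

31022 annual layers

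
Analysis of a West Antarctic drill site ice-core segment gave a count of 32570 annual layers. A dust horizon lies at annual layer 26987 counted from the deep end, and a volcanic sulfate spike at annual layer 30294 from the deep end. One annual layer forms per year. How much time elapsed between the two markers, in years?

3307 yr

The two markers are separated by 30294 − 26987 = 3307 annual layers.
That is 3307 years at one annual layer per year.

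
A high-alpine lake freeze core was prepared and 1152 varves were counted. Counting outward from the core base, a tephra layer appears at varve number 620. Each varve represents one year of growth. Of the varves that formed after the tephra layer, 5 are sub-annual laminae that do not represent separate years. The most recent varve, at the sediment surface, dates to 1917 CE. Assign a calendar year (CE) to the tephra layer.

Between varve 620 and the sediment surface there are 1152 − 620 = 532 varves.
Removing the 5 false varves leaves 532 − 5 = 527 true varves beyond the tephra layer.
The varve at the sediment surface is 1917 CE, so the tephra layer dates to 1917 − 527 = 1390 CE.

1390 CE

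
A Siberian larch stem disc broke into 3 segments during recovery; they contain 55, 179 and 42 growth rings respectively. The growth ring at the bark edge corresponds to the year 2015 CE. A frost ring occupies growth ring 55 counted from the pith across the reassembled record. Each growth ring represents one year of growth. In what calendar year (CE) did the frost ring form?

1794 CE

Total growth rings = 55 + 179 + 42 = 276.
276 − 55 = 221 growth rings lie beyond the frost ring toward the bark edge.
Counting back 221 years from 2015 CE places the frost ring in 2015 − 221 = 1794 CE.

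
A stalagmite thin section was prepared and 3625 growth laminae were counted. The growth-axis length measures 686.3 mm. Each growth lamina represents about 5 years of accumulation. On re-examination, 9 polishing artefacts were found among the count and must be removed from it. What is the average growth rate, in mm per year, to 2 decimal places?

0.04 mm per year

True growth lamina count = 3625 − 9 = 3616.
At 5 years per growth lamina, 3616 × 5 = 18080 years.
686.3 mm over 18080 years gives 686.3 / 18080 ≈ 0.04 mm per year.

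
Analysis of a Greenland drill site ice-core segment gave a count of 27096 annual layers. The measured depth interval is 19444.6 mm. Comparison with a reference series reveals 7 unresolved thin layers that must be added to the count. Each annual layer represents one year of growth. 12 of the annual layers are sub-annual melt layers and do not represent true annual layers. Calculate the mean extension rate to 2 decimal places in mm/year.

After corrections the count is 27096 − 12 + 7 = 27091 annual layers.
Extension rate ≈ 19444.6 / 27091 = 0.72 mm/year.

0.72 mm/year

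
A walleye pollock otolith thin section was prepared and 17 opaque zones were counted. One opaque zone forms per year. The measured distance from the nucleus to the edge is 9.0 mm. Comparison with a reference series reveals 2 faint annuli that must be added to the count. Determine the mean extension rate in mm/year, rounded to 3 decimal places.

0.474 mm/year

After corrections the count is 17 + 2 = 19 opaque zones.
Mean rate = 9.0 mm / 19 years ≈ 0.474 mm/year.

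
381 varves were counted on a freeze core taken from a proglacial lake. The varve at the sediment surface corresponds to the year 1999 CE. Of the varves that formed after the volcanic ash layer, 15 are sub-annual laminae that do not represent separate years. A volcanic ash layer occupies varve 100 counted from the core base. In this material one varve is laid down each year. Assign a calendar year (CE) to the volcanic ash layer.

Between varve 100 and the sediment surface there are 381 − 100 = 281 varves.
281 − 15 false = 266 true varves after the volcanic ash layer.
Counting back 266 years from 1999 CE places the volcanic ash layer in 1999 − 266 = 1733 CE.

1733 CE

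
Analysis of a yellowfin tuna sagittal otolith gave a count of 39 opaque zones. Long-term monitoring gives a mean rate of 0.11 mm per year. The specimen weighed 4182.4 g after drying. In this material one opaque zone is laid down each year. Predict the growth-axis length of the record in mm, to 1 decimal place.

4.3 mm

39 years of growth are recorded.
Length ≈ 0.11 × 39 = 4.3 mm.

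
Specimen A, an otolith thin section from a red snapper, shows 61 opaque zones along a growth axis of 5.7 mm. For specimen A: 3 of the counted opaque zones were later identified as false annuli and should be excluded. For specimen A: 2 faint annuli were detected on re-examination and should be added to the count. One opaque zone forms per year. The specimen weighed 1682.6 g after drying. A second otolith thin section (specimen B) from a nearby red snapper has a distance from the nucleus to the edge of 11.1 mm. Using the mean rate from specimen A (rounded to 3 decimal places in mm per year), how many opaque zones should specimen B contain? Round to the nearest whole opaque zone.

Specimen A: correcting the raw count gives 61 − 3 + 2 = 60 true opaque zones.
A: Mean rate = 5.7 mm / 60 years ≈ 0.095 mm/year.
Specimen B: 11.1 mm / 0.095 mm per year = 116.84 years ≈ 117 opaque zones.

117 opaque zones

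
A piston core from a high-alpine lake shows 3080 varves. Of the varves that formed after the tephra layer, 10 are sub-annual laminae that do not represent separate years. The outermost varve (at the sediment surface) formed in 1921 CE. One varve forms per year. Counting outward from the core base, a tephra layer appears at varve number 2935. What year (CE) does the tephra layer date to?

The tephra layer sits at varve 2935 from the core base, so 3080 − 2935 = 145 varves formed after it.
Removing the 10 false varves leaves 145 − 10 = 135 true varves beyond the tephra layer.
1921 − 135 = 1786 CE.

1786 CE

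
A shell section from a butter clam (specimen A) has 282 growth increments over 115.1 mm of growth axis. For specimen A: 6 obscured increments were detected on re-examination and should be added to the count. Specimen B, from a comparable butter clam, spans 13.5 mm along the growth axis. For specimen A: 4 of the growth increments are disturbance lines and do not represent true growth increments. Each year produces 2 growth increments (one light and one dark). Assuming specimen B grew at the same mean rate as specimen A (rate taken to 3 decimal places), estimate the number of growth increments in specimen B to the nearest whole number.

33 growth increments

Specimen A: adjusted count: 282 − 4 + 6 = 284 growth increments.
Specimen A: 284 growth increments at 2 per year is 284 / 2 = 142 years.
A: 115.1 mm over 142 years gives 115.1 / 142 ≈ 0.811 mm/yr.
Specimen B: 13.5 mm / 0.811 mm per year = 16.65 years; at 2 growth increments per year that is 16.65 × 2 ≈ 33 growth increments.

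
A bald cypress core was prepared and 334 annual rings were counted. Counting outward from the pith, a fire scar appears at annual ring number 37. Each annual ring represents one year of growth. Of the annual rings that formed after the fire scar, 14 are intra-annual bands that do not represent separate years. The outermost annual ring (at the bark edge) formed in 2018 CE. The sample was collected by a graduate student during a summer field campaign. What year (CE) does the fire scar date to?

The fire scar sits at annual ring 37 from the pith, so 334 − 37 = 297 annual rings formed after it.
Excluding 14 false annual rings: 297 − 14 = 283.
Counting back 283 years from 2018 CE places the fire scar in 2018 − 283 = 1735 CE.

1735 CE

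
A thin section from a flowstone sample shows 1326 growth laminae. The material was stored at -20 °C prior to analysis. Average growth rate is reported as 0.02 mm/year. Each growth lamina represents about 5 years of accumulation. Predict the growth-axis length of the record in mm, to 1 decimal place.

132.6 mm

Multiplying by 5 years per growth lamina: 1326 × 5 = 6630 years.
6630 years at 0.02 mm/year gives 0.02 × 6630 = 132.6 mm.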